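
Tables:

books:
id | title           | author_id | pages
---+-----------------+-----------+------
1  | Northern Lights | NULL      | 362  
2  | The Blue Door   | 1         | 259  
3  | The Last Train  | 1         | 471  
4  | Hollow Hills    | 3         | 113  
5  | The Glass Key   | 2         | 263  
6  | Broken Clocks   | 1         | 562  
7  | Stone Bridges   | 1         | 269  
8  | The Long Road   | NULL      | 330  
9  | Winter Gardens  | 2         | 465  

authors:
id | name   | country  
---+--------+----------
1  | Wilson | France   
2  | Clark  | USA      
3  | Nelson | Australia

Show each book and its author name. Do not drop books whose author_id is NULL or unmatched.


LEFT JOIN keeps every row from books (the left table); where author_id has no match in authors, the author columns become NULL. Walk through each book:
  - book 1 (Northern Lights): author_id=NULL, no match -> kept with NULL
  - book 2 (The Blue Door): author_id=1 -> matches Wilson
  - book 3 (The Last Train): author_id=1 -> matches Wilson
  - book 4 (Hollow Hills): author_id=3 -> matches Nelson
  - book 5 (The Glass Key): author_id=2 -> matches Clark
  - book 6 (Broken Clocks): author_id=1 -> matches Wilson
  - book 7 (Stone Bridges): author_id=1 -> matches Wilson
  - book 8 (The Long Road): author_id=NULL, no match -> kept with NULL
  - book 9 (Winter Gardens): author_id=2 -> matches Clark
All 9 rows appear; 2 have NULL author.

SQL:
SELECT a.title, b.name AS author
FROM books a
LEFT JOIN authors b ON a.author_id = b.id

Result:
title           | author
----------------+-------
Northern Lights | NULL  
The Blue Door   | Wilson
The Last Train  | Wilson
Hollow Hills    | Nelson
The Glass Key   | Clark 
Broken Clocks   | Wilson
Stone Bridges   | Wilson
The Long Road   | NULL  
Winter Gardens  | Clark 


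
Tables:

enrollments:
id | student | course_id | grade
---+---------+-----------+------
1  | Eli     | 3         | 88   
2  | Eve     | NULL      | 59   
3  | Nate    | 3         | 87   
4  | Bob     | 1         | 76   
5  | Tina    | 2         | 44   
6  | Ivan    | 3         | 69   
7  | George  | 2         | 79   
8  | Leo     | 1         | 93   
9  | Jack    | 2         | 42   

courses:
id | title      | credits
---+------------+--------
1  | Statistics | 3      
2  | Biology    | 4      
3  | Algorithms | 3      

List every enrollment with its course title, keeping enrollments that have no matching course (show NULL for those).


LEFT JOIN keeps every row from enrollments (the left table); where course_id has no match in courses, the course columns become NULL. Walk through each enrollment:
  - enrollment 1 (Eli): course_id=3 -> matches Algorithms
  - enrollment 2 (Eve): course_id=NULL, no match -> kept with NULL
  - enrollment 3 (Nate): course_id=3 -> matches Algorithms
  - enrollment 4 (Bob): course_id=1 -> matches Statistics
  - enrollment 5 (Tina): course_id=2 -> matches Biology
  - enrollment 6 (Ivan): course_id=3 -> matches Algorithms
  - enrollment 7 (George): course_id=2 -> matches Biology
  - enrollment 8 (Leo): course_id=1 -> matches Statistics
  - enrollment 9 (Jack): course_id=2 -> matches Biology
All 9 rows appear; 1 has NULL course.

SQL:
SELECT a.student, b.title AS course
FROM enrollments a
LEFT JOIN courses b ON a.course_id = b.id

Result:
student | course    
--------+-----------
Eli     | Algorithms
Eve     | NULL      
Nate    | Algorithms
Bob     | Statistics
Tina    | Biology   
Ivan    | Algorithms
George  | Biology   
Leo     | Statistics
Jack    | Biology   


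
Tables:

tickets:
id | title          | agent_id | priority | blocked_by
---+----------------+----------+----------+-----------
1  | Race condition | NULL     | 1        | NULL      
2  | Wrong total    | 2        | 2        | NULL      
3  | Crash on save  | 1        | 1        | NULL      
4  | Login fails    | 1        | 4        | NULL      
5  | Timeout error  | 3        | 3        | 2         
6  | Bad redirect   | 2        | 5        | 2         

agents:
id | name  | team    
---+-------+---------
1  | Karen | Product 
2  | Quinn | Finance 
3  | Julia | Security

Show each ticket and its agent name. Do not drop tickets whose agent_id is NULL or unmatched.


LEFT JOIN keeps every row from tickets (the left table); where agent_id has no match in agents, the agent columns become NULL. Walk through each ticket:
  - ticket 1 (Race condition): agent_id=NULL, no match -> kept with NULL
  - ticket 2 (Wrong total): agent_id=2 -> matches Quinn
  - ticket 3 (Crash on save): agent_id=1 -> matches Karen
  - ticket 4 (Login fails): agent_id=1 -> matches Karen
  - ticket 5 (Timeout error): agent_id=3 -> matches Julia
  - ticket 6 (Bad redirect): agent_id=2 -> matches Quinn
All 6 rows appear; 1 has NULL agent.

SQL:
SELECT a.title, b.name AS agent
FROM tickets a
LEFT JOIN agents b ON a.agent_id = b.id

Result:
title          | agent
---------------+------
Race condition | NULL 
Wrong total    | Quinn
Crash on save  | Karen
Login fails    | Karen
Timeout error  | Julia
Bad redirect   | Quinn


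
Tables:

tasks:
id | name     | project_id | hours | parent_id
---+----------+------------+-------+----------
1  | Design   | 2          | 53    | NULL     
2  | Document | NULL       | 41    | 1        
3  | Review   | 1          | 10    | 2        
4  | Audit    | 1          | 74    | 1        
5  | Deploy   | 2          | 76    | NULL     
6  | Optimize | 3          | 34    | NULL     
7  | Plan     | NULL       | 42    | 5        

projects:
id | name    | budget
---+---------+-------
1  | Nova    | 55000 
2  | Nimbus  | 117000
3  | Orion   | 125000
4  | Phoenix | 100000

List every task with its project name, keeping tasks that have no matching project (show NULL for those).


LEFT JOIN keeps every row from tasks (the left table); where project_id has no match in projects, the project columns become NULL. Walk through each task:
  - task 1 (Design): project_id=2 -> matches Nimbus
  - task 2 (Document): project_id=NULL, no match -> kept with NULL
  - task 3 (Review): project_id=1 -> matches Nova
  - task 4 (Audit): project_id=1 -> matches Nova
  - task 5 (Deploy): project_id=2 -> matches Nimbus
  - task 6 (Optimize): project_id=3 -> matches Orion
  - task 7 (Plan): project_id=NULL, no match -> kept with NULL
All 7 rows appear; 2 have NULL project.

SQL:
SELECT a.name, b.name AS project
FROM tasks a
LEFT JOIN projects b ON a.project_id = b.id

Result:
name     | project
---------+--------
Design   | Nimbus 
Document | NULL   
Review   | Nova   
Audit    | Nova   
Deploy   | Nimbus 
Optimize | Orion  
Plan     | NULL   


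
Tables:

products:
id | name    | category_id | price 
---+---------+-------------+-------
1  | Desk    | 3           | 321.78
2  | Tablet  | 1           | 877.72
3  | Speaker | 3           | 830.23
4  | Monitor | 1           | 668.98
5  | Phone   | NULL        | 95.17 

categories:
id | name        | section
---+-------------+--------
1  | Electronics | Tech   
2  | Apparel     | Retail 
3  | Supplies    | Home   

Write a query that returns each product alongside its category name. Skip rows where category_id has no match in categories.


INNER JOIN keeps only products rows whose category_id matches an id in categories. Walk through each product:
  - product 1 (Desk): category_id=3 -> matches Supplies
  - product 2 (Tablet): category_id=1 -> matches Electronics
  - product 3 (Speaker): category_id=3 -> matches Supplies
  - product 4 (Monitor): category_id=1 -> matches Electronics
  - product 5 (Phone): category_id=NULL, no match -> dropped
So 1 of 5 rows is dropped.

SQL:
SELECT a.name, b.name AS category
FROM products a
INNER JOIN categories b ON a.category_id = b.id

Result:
name    | category   
--------+------------
Desk    | Supplies   
Tablet  | Electronics
Speaker | Supplies   
Monitor | Electronics


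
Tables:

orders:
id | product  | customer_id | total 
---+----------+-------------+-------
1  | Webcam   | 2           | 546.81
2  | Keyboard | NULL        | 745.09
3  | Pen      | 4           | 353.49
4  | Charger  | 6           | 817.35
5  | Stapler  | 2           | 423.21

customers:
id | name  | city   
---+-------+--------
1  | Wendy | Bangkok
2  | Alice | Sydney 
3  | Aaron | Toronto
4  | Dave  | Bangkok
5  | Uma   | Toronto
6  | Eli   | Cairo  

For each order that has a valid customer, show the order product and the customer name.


INNER JOIN keeps only orders rows whose customer_id matches an id in customers. Walk through each order:
  - order 1 (Webcam): customer_id=2 -> matches Alice
  - order 2 (Keyboard): customer_id=NULL, no match -> dropped
  - order 3 (Pen): customer_id=4 -> matches Dave
  - order 4 (Charger): customer_id=6 -> matches Eli
  - order 5 (Stapler): customer_id=2 -> matches Alice
So 1 of 5 rows is dropped.

SQL:
SELECT a.product, b.name AS customer
FROM orders a
INNER JOIN customers b ON a.customer_id = b.id

Result:
product | customer
--------+---------
Webcam  | Alice   
Pen     | Dave    
Charger | Eli     
Stapler | Alice   


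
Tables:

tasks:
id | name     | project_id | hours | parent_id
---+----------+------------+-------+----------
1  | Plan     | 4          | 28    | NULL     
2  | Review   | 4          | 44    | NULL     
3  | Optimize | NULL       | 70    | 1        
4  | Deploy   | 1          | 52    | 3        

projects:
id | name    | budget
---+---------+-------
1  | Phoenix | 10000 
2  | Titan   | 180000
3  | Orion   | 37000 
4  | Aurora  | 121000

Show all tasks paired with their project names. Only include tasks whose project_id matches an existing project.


INNER JOIN keeps only tasks rows whose project_id matches an id in projects. Walk through each task:
  - task 1 (Plan): project_id=4 -> matches Aurora
  - task 2 (Review): project_id=4 -> matches Aurora
  - task 3 (Optimize): project_id=NULL, no match -> dropped
  - task 4 (Deploy): project_id=1 -> matches Phoenix
So 1 of 4 rows is dropped.

SQL:
SELECT a.name, b.name AS project
FROM tasks a
INNER JOIN projects b ON a.project_id = b.id

Result:
name   | project
-------+--------
Plan   | Aurora 
Review | Aurora 
Deploy | Phoenix


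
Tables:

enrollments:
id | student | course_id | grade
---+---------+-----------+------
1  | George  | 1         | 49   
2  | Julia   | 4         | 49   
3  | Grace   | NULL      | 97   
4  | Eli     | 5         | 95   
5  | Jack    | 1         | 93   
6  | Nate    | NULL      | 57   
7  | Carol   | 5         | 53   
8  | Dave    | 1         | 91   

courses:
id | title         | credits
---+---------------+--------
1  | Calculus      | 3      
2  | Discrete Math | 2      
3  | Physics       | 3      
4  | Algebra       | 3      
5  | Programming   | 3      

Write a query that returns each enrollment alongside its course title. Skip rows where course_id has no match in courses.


INNER JOIN keeps only enrollments rows whose course_id matches an id in courses. Walk through each enrollment:
  - enrollment 1 (George): course_id=1 -> matches Calculus
  - enrollment 2 (Julia): course_id=4 -> matches Algebra
  - enrollment 3 (Grace): course_id=NULL, no match -> dropped
  - enrollment 4 (Eli): course_id=5 -> matches Programming
  - enrollment 5 (Jack): course_id=1 -> matches Calculus
  - enrollment 6 (Nate): course_id=NULL, no match -> dropped
  - enrollment 7 (Carol): course_id=5 -> matches Programming
  - enrollment 8 (Dave): course_id=1 -> matches Calculus
So 2 of 8 rows are dropped.

SQL:
SELECT a.student, b.title AS course
FROM enrollments a
INNER JOIN courses b ON a.course_id = b.id

Result:
student | course     
--------+------------
George  | Calculus   
Julia   | Algebra    
Eli     | Programming
Jack    | Calculus   
Carol   | Programming
Dave    | Calculus   


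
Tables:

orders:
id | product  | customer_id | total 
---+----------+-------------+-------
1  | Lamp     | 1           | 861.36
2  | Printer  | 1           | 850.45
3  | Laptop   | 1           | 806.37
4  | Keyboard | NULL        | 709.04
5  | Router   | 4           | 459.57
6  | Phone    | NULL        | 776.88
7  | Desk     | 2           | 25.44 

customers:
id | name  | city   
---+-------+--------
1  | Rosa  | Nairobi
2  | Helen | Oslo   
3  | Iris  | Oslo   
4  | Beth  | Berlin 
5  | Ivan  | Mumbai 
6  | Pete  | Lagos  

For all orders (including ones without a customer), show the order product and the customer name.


LEFT JOIN keeps every row from orders (the left table); where customer_id has no match in customers, the customer columns become NULL. Walk through each order:
  - order 1 (Lamp): customer_id=1 -> matches Rosa
  - order 2 (Printer): customer_id=1 -> matches Rosa
  - order 3 (Laptop): customer_id=1 -> matches Rosa
  - order 4 (Keyboard): customer_id=NULL, no match -> kept with NULL
  - order 5 (Router): customer_id=4 -> matches Beth
  - order 6 (Phone): customer_id=NULL, no match -> kept with NULL
  - order 7 (Desk): customer_id=2 -> matches Helen
All 7 rows appear; 2 have NULL customer.

SQL:
SELECT a.product, b.name AS customer
FROM orders a
LEFT JOIN customers b ON a.customer_id = b.id

Result:
product  | customer
---------+---------
Lamp     | Rosa    
Printer  | Rosa    
Laptop   | Rosa    
Keyboard | NULL    
Router   | Beth    
Phone    | NULL    
Desk     | Helen   


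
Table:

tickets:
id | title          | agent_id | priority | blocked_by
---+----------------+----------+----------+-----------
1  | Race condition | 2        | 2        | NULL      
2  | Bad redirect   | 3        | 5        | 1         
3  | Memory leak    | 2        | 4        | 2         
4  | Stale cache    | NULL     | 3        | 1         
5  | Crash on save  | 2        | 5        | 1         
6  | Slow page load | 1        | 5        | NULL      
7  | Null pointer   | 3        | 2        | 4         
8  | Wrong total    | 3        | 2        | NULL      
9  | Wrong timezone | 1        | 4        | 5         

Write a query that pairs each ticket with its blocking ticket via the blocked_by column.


This is a self-join: tickets is joined to a second copy of itself, matching each row's blocked_by to another row's id. Use LEFT JOIN so rows with blocked_by=NULL are kept.
  - ticket 1 (Race condition): blocked_by=NULL -> NULL
  - ticket 2 (Bad redirect): blocked_by=1 -> Race condition
  - ticket 3 (Memory leak): blocked_by=2 -> Bad redirect
  - ticket 4 (Stale cache): blocked_by=1 -> Race condition
  - ticket 5 (Crash on save): blocked_by=1 -> Race condition
  - ticket 6 (Slow page load): blocked_by=NULL -> NULL
  - ticket 7 (Null pointer): blocked_by=4 -> Stale cache
  - ticket 8 (Wrong total): blocked_by=NULL -> NULL
  - ticket 9 (Wrong timezone): blocked_by=5 -> Crash on save

SQL:
SELECT a.title AS item, b.title AS blocked_by
FROM tickets a
LEFT JOIN tickets b ON a.blocked_by = b.id

Result:
item           | blocked_by    
---------------+---------------
Race condition | NULL          
Bad redirect   | Race condition
Memory leak    | Bad redirect  
Stale cache    | Race condition
Crash on save  | Race condition
Slow page load | NULL          
Null pointer   | Stale cache   
Wrong total    | NULL          
Wrong timezone | Crash on save 


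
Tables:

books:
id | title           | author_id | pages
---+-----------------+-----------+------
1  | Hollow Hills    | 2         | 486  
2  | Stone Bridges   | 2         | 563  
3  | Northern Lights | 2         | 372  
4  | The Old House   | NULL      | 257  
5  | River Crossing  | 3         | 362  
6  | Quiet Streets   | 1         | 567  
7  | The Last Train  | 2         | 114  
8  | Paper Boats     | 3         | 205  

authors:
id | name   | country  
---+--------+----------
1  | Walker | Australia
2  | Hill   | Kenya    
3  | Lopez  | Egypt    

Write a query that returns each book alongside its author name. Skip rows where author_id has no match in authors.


INNER JOIN keeps only books rows whose author_id matches an id in authors. Walk through each book:
  - book 1 (Hollow Hills): author_id=2 -> matches Hill
  - book 2 (Stone Bridges): author_id=2 -> matches Hill
  - book 3 (Northern Lights): author_id=2 -> matches Hill
  - book 4 (The Old House): author_id=NULL, no match -> dropped
  - book 5 (River Crossing): author_id=3 -> matches Lopez
  - book 6 (Quiet Streets): author_id=1 -> matches Walker
  - book 7 (The Last Train): author_id=2 -> matches Hill
  - book 8 (Paper Boats): author_id=3 -> matches Lopez
So 1 of 8 rows is dropped.

SQL:
SELECT a.title, b.name AS author
FROM books a
INNER JOIN authors b ON a.author_id = b.id

Result:
title           | author
----------------+-------
Hollow Hills    | Hill  
Stone Bridges   | Hill  
Northern Lights | Hill  
River Crossing  | Lopez 
Quiet Streets   | Walker
The Last Train  | Hill  
Paper Boats     | Lopez 


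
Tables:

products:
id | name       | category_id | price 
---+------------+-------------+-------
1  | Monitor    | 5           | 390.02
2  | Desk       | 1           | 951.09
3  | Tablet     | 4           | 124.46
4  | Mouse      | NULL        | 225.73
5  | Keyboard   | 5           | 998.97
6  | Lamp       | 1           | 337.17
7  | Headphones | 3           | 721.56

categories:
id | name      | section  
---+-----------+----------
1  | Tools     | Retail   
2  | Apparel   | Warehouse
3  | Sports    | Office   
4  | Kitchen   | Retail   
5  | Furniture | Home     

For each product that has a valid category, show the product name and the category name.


INNER JOIN keeps only products rows whose category_id matches an id in categories. Walk through each product:
  - product 1 (Monitor): category_id=5 -> matches Furniture
  - product 2 (Desk): category_id=1 -> matches Tools
  - product 3 (Tablet): category_id=4 -> matches Kitchen
  - product 4 (Mouse): category_id=NULL, no match -> dropped
  - product 5 (Keyboard): category_id=5 -> matches Furniture
  - product 6 (Lamp): category_id=1 -> matches Tools
  - product 7 (Headphones): category_id=3 -> matches Sports
So 1 of 7 rows is dropped.

SQL:
SELECT a.name, b.name AS category
FROM products a
INNER JOIN categories b ON a.category_id = b.id

Result:
name       | category 
-----------+----------
Monitor    | Furniture
Desk       | Tools    
Tablet     | Kitchen  
Keyboard   | Furniture
Lamp       | Tools    
Headphones | Sports   


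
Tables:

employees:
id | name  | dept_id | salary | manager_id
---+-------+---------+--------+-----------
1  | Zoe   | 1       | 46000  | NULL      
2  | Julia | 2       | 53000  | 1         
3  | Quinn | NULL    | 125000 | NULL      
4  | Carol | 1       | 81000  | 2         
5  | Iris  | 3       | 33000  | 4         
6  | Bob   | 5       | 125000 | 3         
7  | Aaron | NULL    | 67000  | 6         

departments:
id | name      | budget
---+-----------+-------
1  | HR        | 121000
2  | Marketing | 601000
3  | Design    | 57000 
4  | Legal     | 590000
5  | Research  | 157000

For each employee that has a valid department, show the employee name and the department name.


INNER JOIN keeps only employees rows whose dept_id matches an id in departments. Walk through each employee:
  - employee 1 (Zoe): dept_id=1 -> matches HR
  - employee 2 (Julia): dept_id=2 -> matches Marketing
  - employee 3 (Quinn): dept_id=NULL, no match -> dropped
  - employee 4 (Carol): dept_id=1 -> matches HR
  - employee 5 (Iris): dept_id=3 -> matches Design
  - employee 6 (Bob): dept_id=5 -> matches Research
  - employee 7 (Aaron): dept_id=NULL, no match -> dropped
So 2 of 7 rows are dropped.

SQL:
SELECT a.name, b.name AS department
FROM employees a
INNER JOIN departments b ON a.dept_id = b.id

Result:
name  | department
------+-----------
Zoe   | HR        
Julia | Marketing 
Carol | HR        
Iris  | Design    
Bob   | Research  


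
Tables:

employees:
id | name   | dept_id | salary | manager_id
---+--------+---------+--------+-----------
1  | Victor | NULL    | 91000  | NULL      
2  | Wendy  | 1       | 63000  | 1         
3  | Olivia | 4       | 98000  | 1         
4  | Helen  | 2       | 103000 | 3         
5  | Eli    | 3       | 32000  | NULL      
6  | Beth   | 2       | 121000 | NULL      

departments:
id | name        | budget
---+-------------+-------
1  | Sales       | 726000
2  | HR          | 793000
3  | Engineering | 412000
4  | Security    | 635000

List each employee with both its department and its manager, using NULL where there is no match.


Two LEFT JOINs from the same base table employees: one to departments via dept_id, one to employees itself via manager_id. Both are LEFT so every employee is preserved.
Match against departments:
  - employee 1 (Victor): dept_id=NULL, no match -> kept with NULL
  - employee 2 (Wendy): dept_id=1 -> matches Sales
  - employee 3 (Olivia): dept_id=4 -> matches Security
  - employee 4 (Helen): dept_id=2 -> matches HR
  - employee 5 (Eli): dept_id=3 -> matches Engineering
  - employee 6 (Beth): dept_id=2 -> matches HR
Match against employees (self):
  - employee 1 (Victor): manager_id=NULL -> NULL
  - employee 2 (Wendy): manager_id=1 -> Victor
  - employee 3 (Olivia): manager_id=1 -> Victor
  - employee 4 (Helen): manager_id=3 -> Olivia
  - employee 5 (Eli): manager_id=NULL -> NULL
  - employee 6 (Beth): manager_id=NULL -> NULL

SQL:
SELECT a.name, b.name AS department, c.name AS manager
FROM employees a
LEFT JOIN departments b ON a.dept_id = b.id
LEFT JOIN employees c ON a.manager_id = c.id

Result:
name   | department  | manager
-------+-------------+--------
Victor | NULL        | NULL   
Wendy  | Sales       | Victor 
Olivia | Security    | Victor 
Helen  | HR          | Olivia 
Eli    | Engineering | NULL   
Beth   | HR          | NULL   


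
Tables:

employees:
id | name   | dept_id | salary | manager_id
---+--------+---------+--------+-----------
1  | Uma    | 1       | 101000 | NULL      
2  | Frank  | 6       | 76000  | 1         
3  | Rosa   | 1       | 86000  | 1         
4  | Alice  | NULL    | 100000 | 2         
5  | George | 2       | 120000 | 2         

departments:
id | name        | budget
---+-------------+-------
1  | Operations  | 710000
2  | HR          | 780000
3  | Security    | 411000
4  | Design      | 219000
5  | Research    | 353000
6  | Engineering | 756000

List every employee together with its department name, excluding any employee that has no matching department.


INNER JOIN keeps only employees rows whose dept_id matches an id in departments. Walk through each employee:
  - employee 1 (Uma): dept_id=1 -> matches Operations
  - employee 2 (Frank): dept_id=6 -> matches Engineering
  - employee 3 (Rosa): dept_id=1 -> matches Operations
  - employee 4 (Alice): dept_id=NULL, no match -> dropped
  - employee 5 (George): dept_id=2 -> matches HR
So 1 of 5 rows is dropped.

SQL:
SELECT a.name, b.name AS department
FROM employees a
INNER JOIN departments b ON a.dept_id = b.id

Result:
name   | department 
-------+------------
Uma    | Operations 
Frank  | Engineering
Rosa   | Operations 
George | HR         


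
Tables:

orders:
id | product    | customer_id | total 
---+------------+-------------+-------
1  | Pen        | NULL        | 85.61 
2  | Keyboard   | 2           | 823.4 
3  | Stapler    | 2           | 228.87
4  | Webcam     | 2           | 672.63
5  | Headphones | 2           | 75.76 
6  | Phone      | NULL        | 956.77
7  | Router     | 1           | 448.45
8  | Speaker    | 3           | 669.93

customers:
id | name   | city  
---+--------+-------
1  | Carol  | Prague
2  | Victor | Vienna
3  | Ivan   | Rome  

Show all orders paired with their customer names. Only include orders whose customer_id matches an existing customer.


INNER JOIN keeps only orders rows whose customer_id matches an id in customers. Walk through each order:
  - order 1 (Pen): customer_id=NULL, no match -> dropped
  - order 2 (Keyboard): customer_id=2 -> matches Victor
  - order 3 (Stapler): customer_id=2 -> matches Victor
  - order 4 (Webcam): customer_id=2 -> matches Victor
  - order 5 (Headphones): customer_id=2 -> matches Victor
  - order 6 (Phone): customer_id=NULL, no match -> dropped
  - order 7 (Router): customer_id=1 -> matches Carol
  - order 8 (Speaker): customer_id=3 -> matches Ivan
So 2 of 8 rows are dropped.

SQL:
SELECT a.product, b.name AS customer
FROM orders a
INNER JOIN customers b ON a.customer_id = b.id

Result:
product    | customer
-----------+---------
Keyboard   | Victor  
Stapler    | Victor  
Webcam     | Victor  
Headphones | Victor  
Router     | Carol   
Speaker    | Ivan    


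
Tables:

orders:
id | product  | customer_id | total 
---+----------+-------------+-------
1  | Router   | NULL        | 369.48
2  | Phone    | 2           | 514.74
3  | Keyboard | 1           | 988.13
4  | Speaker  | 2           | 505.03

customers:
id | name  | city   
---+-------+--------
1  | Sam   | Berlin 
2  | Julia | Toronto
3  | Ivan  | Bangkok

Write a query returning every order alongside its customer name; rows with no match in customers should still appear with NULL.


LEFT JOIN keeps every row from orders (the left table); where customer_id has no match in customers, the customer columns become NULL. Walk through each order:
  - order 1 (Router): customer_id=NULL, no match -> kept with NULL
  - order 2 (Phone): customer_id=2 -> matches Julia
  - order 3 (Keyboard): customer_id=1 -> matches Sam
  - order 4 (Speaker): customer_id=2 -> matches Julia
All 4 rows appear; 1 has NULL customer.

SQL:
SELECT a.product, b.name AS customer
FROM orders a
LEFT JOIN customers b ON a.customer_id = b.id

Result:
product  | customer
---------+---------
Router   | NULL    
Phone    | Julia   
Keyboard | Sam     
Speaker  | Julia   


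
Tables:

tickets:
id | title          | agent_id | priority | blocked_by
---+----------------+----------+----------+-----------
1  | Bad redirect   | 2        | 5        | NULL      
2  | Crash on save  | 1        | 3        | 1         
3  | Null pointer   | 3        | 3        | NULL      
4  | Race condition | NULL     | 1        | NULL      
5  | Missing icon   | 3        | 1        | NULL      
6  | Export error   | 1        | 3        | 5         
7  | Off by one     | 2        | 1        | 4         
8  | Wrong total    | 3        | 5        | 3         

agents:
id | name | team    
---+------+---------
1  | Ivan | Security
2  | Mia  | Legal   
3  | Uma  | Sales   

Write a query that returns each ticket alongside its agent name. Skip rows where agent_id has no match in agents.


INNER JOIN keeps only tickets rows whose agent_id matches an id in agents. Walk through each ticket:
  - ticket 1 (Bad redirect): agent_id=2 -> matches Mia
  - ticket 2 (Crash on save): agent_id=1 -> matches Ivan
  - ticket 3 (Null pointer): agent_id=3 -> matches Uma
  - ticket 4 (Race condition): agent_id=NULL, no match -> dropped
  - ticket 5 (Missing icon): agent_id=3 -> matches Uma
  - ticket 6 (Export error): agent_id=1 -> matches Ivan
  - ticket 7 (Off by one): agent_id=2 -> matches Mia
  - ticket 8 (Wrong total): agent_id=3 -> matches Uma
So 1 of 8 rows is dropped.

SQL:
SELECT a.title, b.name AS agent
FROM tickets a
INNER JOIN agents b ON a.agent_id = b.id

Result:
title         | agent
--------------+------
Bad redirect  | Mia  
Crash on save | Ivan 
Null pointer  | Uma  
Missing icon  | Uma  
Export error  | Ivan 
Off by one    | Mia  
Wrong total   | Uma  


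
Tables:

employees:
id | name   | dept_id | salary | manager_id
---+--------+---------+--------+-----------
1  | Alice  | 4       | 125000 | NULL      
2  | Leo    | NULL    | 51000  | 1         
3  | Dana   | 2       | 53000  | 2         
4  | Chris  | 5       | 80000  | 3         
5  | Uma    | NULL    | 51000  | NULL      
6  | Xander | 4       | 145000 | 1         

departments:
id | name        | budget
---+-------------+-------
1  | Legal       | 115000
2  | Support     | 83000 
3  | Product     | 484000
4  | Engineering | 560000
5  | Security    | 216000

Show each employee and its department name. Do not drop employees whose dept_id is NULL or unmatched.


LEFT JOIN keeps every row from employees (the left table); where dept_id has no match in departments, the department columns become NULL. Walk through each employee:
  - employee 1 (Alice): dept_id=4 -> matches Engineering
  - employee 2 (Leo): dept_id=NULL, no match -> kept with NULL
  - employee 3 (Dana): dept_id=2 -> matches Support
  - employee 4 (Chris): dept_id=5 -> matches Security
  - employee 5 (Uma): dept_id=NULL, no match -> kept with NULL
  - employee 6 (Xander): dept_id=4 -> matches Engineering
All 6 rows appear; 2 have NULL department.

SQL:
SELECT a.name, b.name AS department
FROM employees a
LEFT JOIN departments b ON a.dept_id = b.id

Result:
name   | department 
-------+------------
Alice  | Engineering
Leo    | NULL       
Dana   | Support    
Chris  | Security   
Uma    | NULL       
Xander | Engineering


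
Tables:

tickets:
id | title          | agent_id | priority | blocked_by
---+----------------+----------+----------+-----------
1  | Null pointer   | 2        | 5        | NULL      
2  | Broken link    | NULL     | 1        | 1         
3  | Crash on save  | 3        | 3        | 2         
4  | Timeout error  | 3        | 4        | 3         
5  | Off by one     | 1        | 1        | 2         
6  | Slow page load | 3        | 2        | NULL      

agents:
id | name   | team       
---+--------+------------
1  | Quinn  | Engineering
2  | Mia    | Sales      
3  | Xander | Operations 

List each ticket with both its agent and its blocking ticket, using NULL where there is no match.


Two LEFT JOINs from the same base table tickets: one to agents via agent_id, one to tickets itself via blocked_by. Both are LEFT so every ticket is preserved.
Match against agents:
  - ticket 1 (Null pointer): agent_id=2 -> matches Mia
  - ticket 2 (Broken link): agent_id=NULL, no match -> kept with NULL
  - ticket 3 (Crash on save): agent_id=3 -> matches Xander
  - ticket 4 (Timeout error): agent_id=3 -> matches Xander
  - ticket 5 (Off by one): agent_id=1 -> matches Quinn
  - ticket 6 (Slow page load): agent_id=3 -> matches Xander
Match against tickets (self):
  - ticket 1 (Null pointer): blocked_by=NULL -> NULL
  - ticket 2 (Broken link): blocked_by=1 -> Null pointer
  - ticket 3 (Crash on save): blocked_by=2 -> Broken link
  - ticket 4 (Timeout error): blocked_by=3 -> Crash on save
  - ticket 5 (Off by one): blocked_by=2 -> Broken link
  - ticket 6 (Slow page load): blocked_by=NULL -> NULL

SQL:
SELECT a.title, b.name AS agent, c.title AS blocked_by
FROM tickets a
LEFT JOIN agents b ON a.agent_id = b.id
LEFT JOIN tickets c ON a.blocked_by = c.id

Result:
title          | agent  | blocked_by   
---------------+--------+--------------
Null pointer   | Mia    | NULL         
Broken link    | NULL   | Null pointer 
Crash on save  | Xander | Broken link  
Timeout error  | Xander | Crash on save
Off by one     | Quinn  | Broken link  
Slow page load | Xander | NULL         


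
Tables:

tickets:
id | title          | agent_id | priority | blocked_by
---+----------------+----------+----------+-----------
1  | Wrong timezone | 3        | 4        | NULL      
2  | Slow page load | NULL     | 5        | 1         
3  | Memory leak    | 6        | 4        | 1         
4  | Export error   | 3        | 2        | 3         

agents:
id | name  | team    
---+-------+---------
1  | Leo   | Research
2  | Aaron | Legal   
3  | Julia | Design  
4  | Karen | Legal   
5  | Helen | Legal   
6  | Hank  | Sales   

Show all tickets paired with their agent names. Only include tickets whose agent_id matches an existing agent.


INNER JOIN keeps only tickets rows whose agent_id matches an id in agents. Walk through each ticket:
  - ticket 1 (Wrong timezone): agent_id=3 -> matches Julia
  - ticket 2 (Slow page load): agent_id=NULL, no match -> dropped
  - ticket 3 (Memory leak): agent_id=6 -> matches Hank
  - ticket 4 (Export error): agent_id=3 -> matches Julia
So 1 of 4 rows is dropped.

SQL:
SELECT a.title, b.name AS agent
FROM tickets a
INNER JOIN agents b ON a.agent_id = b.id

Result:
title          | agent
---------------+------
Wrong timezone | Julia
Memory leak    | Hank 
Export error   | Julia


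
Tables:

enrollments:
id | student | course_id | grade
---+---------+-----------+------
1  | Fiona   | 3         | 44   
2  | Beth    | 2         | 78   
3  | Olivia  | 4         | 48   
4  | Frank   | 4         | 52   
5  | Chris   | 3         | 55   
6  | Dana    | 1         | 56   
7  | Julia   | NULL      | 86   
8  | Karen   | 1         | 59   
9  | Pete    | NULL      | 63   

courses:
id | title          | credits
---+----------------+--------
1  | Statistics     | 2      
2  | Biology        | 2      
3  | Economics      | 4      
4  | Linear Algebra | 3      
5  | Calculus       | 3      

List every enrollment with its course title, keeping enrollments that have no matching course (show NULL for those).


LEFT JOIN keeps every row from enrollments (the left table); where course_id has no match in courses, the course columns become NULL. Walk through each enrollment:
  - enrollment 1 (Fiona): course_id=3 -> matches Economics
  - enrollment 2 (Beth): course_id=2 -> matches Biology
  - enrollment 3 (Olivia): course_id=4 -> matches Linear Algebra
  - enrollment 4 (Frank): course_id=4 -> matches Linear Algebra
  - enrollment 5 (Chris): course_id=3 -> matches Economics
  - enrollment 6 (Dana): course_id=1 -> matches Statistics
  - enrollment 7 (Julia): course_id=NULL, no match -> kept with NULL
  - enrollment 8 (Karen): course_id=1 -> matches Statistics
  - enrollment 9 (Pete): course_id=NULL, no match -> kept with NULL
All 9 rows appear; 2 have NULL course.

SQL:
SELECT a.student, b.title AS course
FROM enrollments a
LEFT JOIN courses b ON a.course_id = b.id

Result:
student | course        
--------+---------------
Fiona   | Economics     
Beth    | Biology       
Olivia  | Linear Algebra
Frank   | Linear Algebra
Chris   | Economics     
Dana    | Statistics    
Julia   | NULL          
Karen   | Statistics    
Pete    | NULL          


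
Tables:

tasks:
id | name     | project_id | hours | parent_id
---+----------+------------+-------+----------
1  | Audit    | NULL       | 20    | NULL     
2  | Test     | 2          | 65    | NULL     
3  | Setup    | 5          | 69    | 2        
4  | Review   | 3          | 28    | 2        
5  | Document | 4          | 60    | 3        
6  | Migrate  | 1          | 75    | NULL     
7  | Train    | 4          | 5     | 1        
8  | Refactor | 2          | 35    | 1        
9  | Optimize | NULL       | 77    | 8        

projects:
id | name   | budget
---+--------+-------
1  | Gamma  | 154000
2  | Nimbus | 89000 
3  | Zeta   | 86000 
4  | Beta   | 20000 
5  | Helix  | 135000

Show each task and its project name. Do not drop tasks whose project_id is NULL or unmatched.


LEFT JOIN keeps every row from tasks (the left table); where project_id has no match in projects, the project columns become NULL. Walk through each task:
  - task 1 (Audit): project_id=NULL, no match -> kept with NULL
  - task 2 (Test): project_id=2 -> matches Nimbus
  - task 3 (Setup): project_id=5 -> matches Helix
  - task 4 (Review): project_id=3 -> matches Zeta
  - task 5 (Document): project_id=4 -> matches Beta
  - task 6 (Migrate): project_id=1 -> matches Gamma
  - task 7 (Train): project_id=4 -> matches Beta
  - task 8 (Refactor): project_id=2 -> matches Nimbus
  - task 9 (Optimize): project_id=NULL, no match -> kept with NULL
All 9 rows appear; 2 have NULL project.

SQL:
SELECT a.name, b.name AS project
FROM tasks a
LEFT JOIN projects b ON a.project_id = b.id

Result:
name     | project
---------+--------
Audit    | NULL   
Test     | Nimbus 
Setup    | Helix  
Review   | Zeta   
Document | Beta   
Migrate  | Gamma  
Train    | Beta   
Refactor | Nimbus 
Optimize | NULL   


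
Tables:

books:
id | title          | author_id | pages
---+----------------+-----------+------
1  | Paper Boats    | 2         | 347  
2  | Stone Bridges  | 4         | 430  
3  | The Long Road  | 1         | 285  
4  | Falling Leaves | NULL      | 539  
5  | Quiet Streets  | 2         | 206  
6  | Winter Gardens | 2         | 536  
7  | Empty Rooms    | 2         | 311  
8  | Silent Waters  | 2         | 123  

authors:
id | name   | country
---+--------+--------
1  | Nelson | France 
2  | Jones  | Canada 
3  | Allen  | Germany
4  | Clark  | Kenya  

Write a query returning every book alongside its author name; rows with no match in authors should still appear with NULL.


LEFT JOIN keeps every row from books (the left table); where author_id has no match in authors, the author columns become NULL. Walk through each book:
  - book 1 (Paper Boats): author_id=2 -> matches Jones
  - book 2 (Stone Bridges): author_id=4 -> matches Clark
  - book 3 (The Long Road): author_id=1 -> matches Nelson
  - book 4 (Falling Leaves): author_id=NULL, no match -> kept with NULL
  - book 5 (Quiet Streets): author_id=2 -> matches Jones
  - book 6 (Winter Gardens): author_id=2 -> matches Jones
  - book 7 (Empty Rooms): author_id=2 -> matches Jones
  - book 8 (Silent Waters): author_id=2 -> matches Jones
All 8 rows appear; 1 has NULL author.

SQL:
SELECT a.title, b.name AS author
FROM books a
LEFT JOIN authors b ON a.author_id = b.id

Result:
title          | author
---------------+-------
Paper Boats    | Jones 
Stone Bridges  | Clark 
The Long Road  | Nelson
Falling Leaves | NULL  
Quiet Streets  | Jones 
Winter Gardens | Jones 
Empty Rooms    | Jones 
Silent Waters  | Jones 


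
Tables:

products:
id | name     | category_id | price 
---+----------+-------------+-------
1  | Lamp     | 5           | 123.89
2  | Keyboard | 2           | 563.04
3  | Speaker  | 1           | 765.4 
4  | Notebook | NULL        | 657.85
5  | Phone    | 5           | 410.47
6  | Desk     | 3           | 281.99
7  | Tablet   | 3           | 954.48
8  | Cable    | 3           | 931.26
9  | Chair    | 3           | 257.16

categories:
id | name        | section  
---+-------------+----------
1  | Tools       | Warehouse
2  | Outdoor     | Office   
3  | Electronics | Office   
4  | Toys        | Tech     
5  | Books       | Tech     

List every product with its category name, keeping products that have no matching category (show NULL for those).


LEFT JOIN keeps every row from products (the left table); where category_id has no match in categories, the category columns become NULL. Walk through each product:
  - product 1 (Lamp): category_id=5 -> matches Books
  - product 2 (Keyboard): category_id=2 -> matches Outdoor
  - product 3 (Speaker): category_id=1 -> matches Tools
  - product 4 (Notebook): category_id=NULL, no match -> kept with NULL
  - product 5 (Phone): category_id=5 -> matches Books
  - product 6 (Desk): category_id=3 -> matches Electronics
  - product 7 (Tablet): category_id=3 -> matches Electronics
  - product 8 (Cable): category_id=3 -> matches Electronics
  - product 9 (Chair): category_id=3 -> matches Electronics
All 9 rows appear; 1 has NULL category.

SQL:
SELECT a.name, b.name AS category
FROM products a
LEFT JOIN categories b ON a.category_id = b.id

Result:
name     | category   
---------+------------
Lamp     | Books      
Keyboard | Outdoor    
Speaker  | Tools      
Notebook | NULL       
Phone    | Books      
Desk     | Electronics
Tablet   | Electronics
Cable    | Electronics
Chair    | Electronics


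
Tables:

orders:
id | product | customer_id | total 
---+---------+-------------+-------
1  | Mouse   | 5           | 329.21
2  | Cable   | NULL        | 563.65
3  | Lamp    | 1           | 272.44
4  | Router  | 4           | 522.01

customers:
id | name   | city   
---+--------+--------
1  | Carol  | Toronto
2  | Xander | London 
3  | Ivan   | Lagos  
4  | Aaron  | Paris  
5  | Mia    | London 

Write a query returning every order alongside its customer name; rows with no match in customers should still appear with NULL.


LEFT JOIN keeps every row from orders (the left table); where customer_id has no match in customers, the customer columns become NULL. Walk through each order:
  - order 1 (Mouse): customer_id=5 -> matches Mia
  - order 2 (Cable): customer_id=NULL, no match -> kept with NULL
  - order 3 (Lamp): customer_id=1 -> matches Carol
  - order 4 (Router): customer_id=4 -> matches Aaron
All 4 rows appear; 1 has NULL customer.

SQL:
SELECT a.product, b.name AS customer
FROM orders a
LEFT JOIN customers b ON a.customer_id = b.id

Result:
product | customer
--------+---------
Mouse   | Mia     
Cable   | NULL    
Lamp    | Carol   
Router  | Aaron   


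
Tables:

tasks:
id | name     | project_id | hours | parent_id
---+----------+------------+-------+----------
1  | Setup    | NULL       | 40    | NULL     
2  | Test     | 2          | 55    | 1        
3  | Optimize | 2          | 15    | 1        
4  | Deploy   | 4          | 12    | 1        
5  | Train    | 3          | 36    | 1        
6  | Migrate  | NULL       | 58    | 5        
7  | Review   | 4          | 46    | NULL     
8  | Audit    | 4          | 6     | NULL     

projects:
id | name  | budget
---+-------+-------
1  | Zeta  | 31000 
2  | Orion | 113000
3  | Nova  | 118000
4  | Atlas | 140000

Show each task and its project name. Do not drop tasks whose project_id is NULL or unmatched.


LEFT JOIN keeps every row from tasks (the left table); where project_id has no match in projects, the project columns become NULL. Walk through each task:
  - task 1 (Setup): project_id=NULL, no match -> kept with NULL
  - task 2 (Test): project_id=2 -> matches Orion
  - task 3 (Optimize): project_id=2 -> matches Orion
  - task 4 (Deploy): project_id=4 -> matches Atlas
  - task 5 (Train): project_id=3 -> matches Nova
  - task 6 (Migrate): project_id=NULL, no match -> kept with NULL
  - task 7 (Review): project_id=4 -> matches Atlas
  - task 8 (Audit): project_id=4 -> matches Atlas
All 8 rows appear; 2 have NULL project.

SQL:
SELECT a.name, b.name AS project
FROM tasks a
LEFT JOIN projects b ON a.project_id = b.id

Result:
name     | project
---------+--------
Setup    | NULL   
Test     | Orion  
Optimize | Orion  
Deploy   | Atlas  
Train    | Nova   
Migrate  | NULL   
Review   | Atlas  
Audit    | Atlas  
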